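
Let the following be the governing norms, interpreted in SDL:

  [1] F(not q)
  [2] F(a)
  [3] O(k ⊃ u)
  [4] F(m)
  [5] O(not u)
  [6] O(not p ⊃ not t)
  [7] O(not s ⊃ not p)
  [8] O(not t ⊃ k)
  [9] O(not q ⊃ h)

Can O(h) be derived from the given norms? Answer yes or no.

Premise 9 is O(not q ⊃ h), but O(not q) is not derivable from the premises, so it does not yield O(h).
No other premise forces O(h). An ideal world satisfying every premise can still have h false, so O(h) is not derivable.

No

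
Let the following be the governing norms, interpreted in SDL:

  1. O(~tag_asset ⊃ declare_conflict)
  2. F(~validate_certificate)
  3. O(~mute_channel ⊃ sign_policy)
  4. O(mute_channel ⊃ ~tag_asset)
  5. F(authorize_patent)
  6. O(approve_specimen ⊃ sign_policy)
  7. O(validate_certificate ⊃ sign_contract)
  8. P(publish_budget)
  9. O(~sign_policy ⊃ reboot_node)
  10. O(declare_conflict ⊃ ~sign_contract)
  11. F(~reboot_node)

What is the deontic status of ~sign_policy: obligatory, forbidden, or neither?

Premise 2 is F(~validate_certificate), i.e. O(validate_certificate).
With premise 7, O(validate_certificate ⊃ sign_contract), the K-axiom yields O(sign_contract).
Premise 10 is O(declare_conflict ⊃ ~sign_contract); contrapositively O(sign_contract ⊃ ~declare_conflict). Since O(sign_contract) holds, K gives O(~declare_conflict).
Premise 1 is O(~tag_asset ⊃ declare_conflict); contrapositively O(~declare_conflict ⊃ tag_asset). Since O(~declare_conflict) holds, K gives O(tag_asset).
Premise 4 is O(mute_channel ⊃ ~tag_asset); contrapositively O(tag_asset ⊃ ~mute_channel). Since O(tag_asset) holds, K gives O(~mute_channel).
From O(~mute_channel) and premise 3, O(~mute_channel ⊃ sign_policy), we obtain O(sign_policy).
Premises 5, 6, 8, 9, 11 do not contribute to this derivation.
Thus O(sign_policy), which is F(~sign_policy): ~sign_policy is forbidden.

Forbidden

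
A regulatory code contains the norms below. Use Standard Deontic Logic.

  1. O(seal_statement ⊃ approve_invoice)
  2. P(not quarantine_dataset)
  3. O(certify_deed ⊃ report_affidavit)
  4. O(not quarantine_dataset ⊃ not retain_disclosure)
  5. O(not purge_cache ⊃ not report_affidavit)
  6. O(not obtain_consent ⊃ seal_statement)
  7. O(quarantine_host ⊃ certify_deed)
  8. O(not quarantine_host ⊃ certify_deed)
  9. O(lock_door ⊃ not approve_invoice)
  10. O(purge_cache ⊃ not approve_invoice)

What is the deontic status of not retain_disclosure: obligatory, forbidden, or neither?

Premise 4 is O(not quarantine_dataset ⊃ not retain_disclosure), but O(not quarantine_dataset) is not derivable from the premises (the permission P(not quarantine_dataset) asserts only not O(quarantine_dataset), not O(not quarantine_dataset)), so it does not yield O(not retain_disclosure).
No premise or chain of K-axiom applications forces O(not retain_disclosure), and none forces O(retain_disclosure). So not retain_disclosure is neither obligatory nor forbidden under these norms.

Neither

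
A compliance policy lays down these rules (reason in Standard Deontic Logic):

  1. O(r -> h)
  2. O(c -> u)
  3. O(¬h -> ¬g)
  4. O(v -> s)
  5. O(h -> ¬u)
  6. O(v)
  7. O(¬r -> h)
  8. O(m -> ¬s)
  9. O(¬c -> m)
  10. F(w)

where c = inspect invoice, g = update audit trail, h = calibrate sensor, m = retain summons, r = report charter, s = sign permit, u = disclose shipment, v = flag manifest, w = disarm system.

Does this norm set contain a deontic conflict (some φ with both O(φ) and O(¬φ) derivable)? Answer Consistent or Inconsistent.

Inconsistent

By case analysis on ¬r: premise 7 gives O(¬r -> h) and premise 1 gives O(r -> h), so O(h) either way.
From O(h) and premise 5, O(h -> ¬u), we obtain O(¬u).
Premise 2 is O(c -> u); contrapositively O(¬u -> ¬c). Since O(¬u) holds, K gives O(¬c).
Applying K to premise 9 (O(¬c -> m)) and O(¬c) yields O(m).
With premise 8, O(m -> ¬s), the K-axiom yields O(¬s).
The contrapositive of premise 4 (O(v -> s)) is O(¬s -> ¬v), and O(¬s) is already established, so O(¬v).
However, premise 6 gives O(v).
We now have both O(¬v) and O(v) — v is simultaneously obligatory and forbidden, violating the D-axiom.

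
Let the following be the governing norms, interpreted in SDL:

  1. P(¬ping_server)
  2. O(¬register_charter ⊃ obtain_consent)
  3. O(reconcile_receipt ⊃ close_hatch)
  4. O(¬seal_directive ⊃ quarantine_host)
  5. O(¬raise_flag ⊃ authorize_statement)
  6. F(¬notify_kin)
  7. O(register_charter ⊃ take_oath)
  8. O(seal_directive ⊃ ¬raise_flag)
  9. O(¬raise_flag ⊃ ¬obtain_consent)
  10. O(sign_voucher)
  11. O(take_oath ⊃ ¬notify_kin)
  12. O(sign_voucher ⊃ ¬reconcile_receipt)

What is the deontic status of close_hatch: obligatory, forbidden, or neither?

Premise 3 is O(reconcile_receipt ⊃ close_hatch), but O(reconcile_receipt) is not derivable from the premises, so it does not yield O(close_hatch).
No premise or chain of K-axiom applications forces O(close_hatch), and none forces O(¬close_hatch). So close_hatch is neither obligatory nor forbidden under these norms.

Neither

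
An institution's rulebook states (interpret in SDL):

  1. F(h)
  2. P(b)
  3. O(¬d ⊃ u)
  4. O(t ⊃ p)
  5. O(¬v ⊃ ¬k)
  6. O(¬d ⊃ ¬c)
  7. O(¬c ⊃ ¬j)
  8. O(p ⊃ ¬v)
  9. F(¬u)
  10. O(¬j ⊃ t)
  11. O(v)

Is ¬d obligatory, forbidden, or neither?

Forbidden

Premise 11 states O(v) outright.
The contrapositive of premise 8 (O(p ⊃ ¬v)) is O(v ⊃ ¬p), and O(v) is already established, so O(¬p).
Premise 4 is O(t ⊃ p); contrapositively O(¬p ⊃ ¬t). Since O(¬p) holds, K gives O(¬t).
The contrapositive of premise 10 (O(¬j ⊃ t)) is O(¬t ⊃ j), and O(¬t) is already established, so O(j).
Premise 7, O(¬c ⊃ ¬j), contraposes to O(j ⊃ c); with O(j) we get O(c).
Premise 6, O(¬d ⊃ ¬c), contraposes to O(c ⊃ d); with O(c) we get O(d).
Premises 1, 2, 3, 5, 9 do not contribute to this derivation.
Thus O(d), which is F(¬d): ¬d is forbidden.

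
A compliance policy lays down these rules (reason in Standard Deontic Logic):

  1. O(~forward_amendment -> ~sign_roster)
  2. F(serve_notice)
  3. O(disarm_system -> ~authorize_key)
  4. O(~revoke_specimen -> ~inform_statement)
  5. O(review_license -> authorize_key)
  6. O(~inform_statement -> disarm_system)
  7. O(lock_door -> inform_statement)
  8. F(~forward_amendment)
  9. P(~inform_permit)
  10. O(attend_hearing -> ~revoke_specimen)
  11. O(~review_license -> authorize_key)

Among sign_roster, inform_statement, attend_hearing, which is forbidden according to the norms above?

By case analysis on review_license: premise 5 gives O(review_license -> authorize_key) and premise 11 gives O(~review_license -> authorize_key), so O(authorize_key) either way.
Premise 3 is O(disarm_system -> ~authorize_key); contrapositively O(authorize_key -> ~disarm_system). Since O(authorize_key) holds, K gives O(~disarm_system).
Premise 6, O(~inform_statement -> disarm_system), contraposes to O(~disarm_system -> inform_statement); with O(~disarm_system) we get O(inform_statement).
Premise 4, O(~revoke_specimen -> ~inform_statement), contraposes to O(inform_statement -> revoke_specimen); with O(inform_statement) we get O(revoke_specimen).
Premise 10 is O(attend_hearing -> ~revoke_specimen); contrapositively O(revoke_specimen -> ~attend_hearing). Since O(revoke_specimen) holds, K gives O(~attend_hearing).
So O(~attend_hearing) holds, i.e. attend_hearing is forbidden. None of the other listed options is forbidden under the premises.

attend_hearing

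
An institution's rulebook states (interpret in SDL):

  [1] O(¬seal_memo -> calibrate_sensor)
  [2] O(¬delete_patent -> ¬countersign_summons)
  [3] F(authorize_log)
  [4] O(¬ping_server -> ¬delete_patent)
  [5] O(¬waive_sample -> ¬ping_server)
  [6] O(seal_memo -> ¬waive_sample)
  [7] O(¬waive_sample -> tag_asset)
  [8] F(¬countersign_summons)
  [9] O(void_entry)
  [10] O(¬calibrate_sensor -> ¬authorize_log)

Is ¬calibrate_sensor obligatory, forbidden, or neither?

Premise 8, F(¬countersign_summons), is equivalent to O(countersign_summons).
Premise 2, O(¬delete_patent -> ¬countersign_summons), contraposes to O(countersign_summons -> delete_patent); with O(countersign_summons) we get O(delete_patent).
Premise 4, O(¬ping_server -> ¬delete_patent), contraposes to O(delete_patent -> ping_server); with O(delete_patent) we get O(ping_server).
Premise 5, O(¬waive_sample -> ¬ping_server), contraposes to O(ping_server -> waive_sample); with O(ping_server) we get O(waive_sample).
Premise 6, O(seal_memo -> ¬waive_sample), contraposes to O(waive_sample -> ¬seal_memo); with O(waive_sample) we get O(¬seal_memo).
With premise 1, O(¬seal_memo -> calibrate_sensor), the K-axiom yields O(calibrate_sensor).
Premises 3, 7, 9, 10 do not contribute to this derivation.
Thus O(calibrate_sensor), which is F(¬calibrate_sensor): ¬calibrate_sensor is forbidden.

Forbidden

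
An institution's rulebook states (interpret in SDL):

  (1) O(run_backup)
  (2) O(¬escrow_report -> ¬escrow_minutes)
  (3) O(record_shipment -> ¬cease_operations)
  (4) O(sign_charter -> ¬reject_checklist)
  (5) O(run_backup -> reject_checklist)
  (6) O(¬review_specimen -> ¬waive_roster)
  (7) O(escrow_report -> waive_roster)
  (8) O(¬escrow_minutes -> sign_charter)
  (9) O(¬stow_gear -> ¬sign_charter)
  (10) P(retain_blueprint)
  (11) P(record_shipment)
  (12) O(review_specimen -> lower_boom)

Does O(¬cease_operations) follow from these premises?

No

Premise 3 is O(record_shipment -> ¬cease_operations), but O(record_shipment) is not derivable from the premises (the permission P(record_shipment) asserts only ¬O(¬record_shipment), not O(record_shipment)), so it does not yield O(¬cease_operations).
No other premise forces O(¬cease_operations). An ideal world satisfying every premise can still have ¬cease_operations false, so O(¬cease_operations) is not derivable.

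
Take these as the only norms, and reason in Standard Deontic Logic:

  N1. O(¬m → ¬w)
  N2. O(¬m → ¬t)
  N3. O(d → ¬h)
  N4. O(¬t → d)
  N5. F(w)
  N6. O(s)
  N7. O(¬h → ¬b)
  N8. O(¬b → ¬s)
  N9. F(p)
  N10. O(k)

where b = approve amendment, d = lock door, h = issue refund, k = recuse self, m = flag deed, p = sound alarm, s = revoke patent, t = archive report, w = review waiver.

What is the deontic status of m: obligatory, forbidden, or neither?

Premise 6 states O(s) outright.
Premise 8, O(¬b → ¬s), contraposes to O(s → b); with O(s) we get O(b).
Premise 7, O(¬h → ¬b), contraposes to O(b → h); with O(b) we get O(h).
Premise 3 is O(d → ¬h); contrapositively O(h → ¬d). Since O(h) holds, K gives O(¬d).
Premise 4 is O(¬t → d); contrapositively O(¬d → t). Since O(¬d) holds, K gives O(t).
Premise 2 is O(¬m → ¬t); contrapositively O(t → m). Since O(t) holds, K gives O(m).
Premises 1, 5, 9, 10 do not contribute to this derivation.
Hence m is obligatory.

Obligatory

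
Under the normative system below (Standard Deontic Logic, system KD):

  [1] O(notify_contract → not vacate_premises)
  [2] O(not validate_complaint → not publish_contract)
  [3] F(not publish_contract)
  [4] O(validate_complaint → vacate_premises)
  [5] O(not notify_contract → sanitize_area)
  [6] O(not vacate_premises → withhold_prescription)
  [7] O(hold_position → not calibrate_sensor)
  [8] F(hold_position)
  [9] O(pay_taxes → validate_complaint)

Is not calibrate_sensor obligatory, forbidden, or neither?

Neither

Premise 7 is O(hold_position → not calibrate_sensor), but O(hold_position) is not derivable from the premises, so it does not yield O(not calibrate_sensor).
No premise or chain of K-axiom applications forces O(not calibrate_sensor), and none forces O(calibrate_sensor). So not calibrate_sensor is neither obligatory nor forbidden under these norms.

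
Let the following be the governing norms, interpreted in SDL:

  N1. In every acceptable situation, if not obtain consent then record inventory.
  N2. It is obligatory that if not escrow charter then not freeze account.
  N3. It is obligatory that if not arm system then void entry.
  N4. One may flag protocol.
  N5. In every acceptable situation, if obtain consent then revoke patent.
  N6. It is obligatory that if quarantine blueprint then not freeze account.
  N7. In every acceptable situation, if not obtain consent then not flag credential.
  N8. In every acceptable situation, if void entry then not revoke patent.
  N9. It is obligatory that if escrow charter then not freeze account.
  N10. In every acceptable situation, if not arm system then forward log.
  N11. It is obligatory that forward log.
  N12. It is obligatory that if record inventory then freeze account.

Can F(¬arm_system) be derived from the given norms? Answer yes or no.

Premises 2 and 9 are O(¬escrow_charter → ¬freeze_account) and O(escrow_charter → ¬freeze_account); every ideal world satisfies ¬escrow_charter or escrow_charter, so in either case ¬freeze_account holds — hence O(¬freeze_account).
Premise 12 is O(record_inventory → freeze_account); contrapositively O(¬freeze_account → ¬record_inventory). Since O(¬freeze_account) holds, K gives O(¬record_inventory).
Premise 1 is O(¬obtain_consent → record_inventory); contrapositively O(¬record_inventory → obtain_consent). Since O(¬record_inventory) holds, K gives O(obtain_consent).
With premise 5, O(obtain_consent → revoke_patent), the K-axiom yields O(revoke_patent).
Premise 8 is O(void_entry → ¬revoke_patent); contrapositively O(revoke_patent → ¬void_entry). Since O(revoke_patent) holds, K gives O(¬void_entry).
The contrapositive of premise 3 (O(¬arm_system → void_entry)) is O(¬void_entry → arm_system), and O(¬void_entry) is already established, so O(arm_system).
Premises 4, 6, 7, 10, 11 do not contribute to this derivation.
So O(arm_system) holds, i.e. F(¬arm_system). The claim follows.

Yes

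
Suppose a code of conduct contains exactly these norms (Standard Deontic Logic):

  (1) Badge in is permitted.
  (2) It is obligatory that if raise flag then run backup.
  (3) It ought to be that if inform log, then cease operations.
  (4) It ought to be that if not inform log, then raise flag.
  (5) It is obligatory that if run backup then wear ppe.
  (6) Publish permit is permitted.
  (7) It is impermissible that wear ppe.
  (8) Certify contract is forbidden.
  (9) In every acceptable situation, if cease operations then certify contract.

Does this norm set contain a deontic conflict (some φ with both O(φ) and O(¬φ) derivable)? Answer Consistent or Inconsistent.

F(wear_ppe) at premise 7 means O(¬wear_ppe).
Premise 5, O(run_backup → wear_ppe), contraposes to O(¬wear_ppe → ¬run_backup); with O(¬wear_ppe) we get O(¬run_backup).
Premise 2, O(raise_flag → run_backup), contraposes to O(¬run_backup → ¬raise_flag); with O(¬run_backup) we get O(¬raise_flag).
Premise 4 is O(¬inform_log → raise_flag); contrapositively O(¬raise_flag → inform_log). Since O(¬raise_flag) holds, K gives O(inform_log).
With premise 3, O(inform_log → cease_operations), the K-axiom yields O(cease_operations).
Applying K to premise 9 (O(cease_operations → certify_contract)) and O(cease_operations) yields O(certify_contract).
But premise 8, F(certify_contract), means O(¬certify_contract).
We now have both O(certify_contract) and O(¬certify_contract) — certify_contract is simultaneously obligatory and forbidden, violating the D-axiom.

Inconsistent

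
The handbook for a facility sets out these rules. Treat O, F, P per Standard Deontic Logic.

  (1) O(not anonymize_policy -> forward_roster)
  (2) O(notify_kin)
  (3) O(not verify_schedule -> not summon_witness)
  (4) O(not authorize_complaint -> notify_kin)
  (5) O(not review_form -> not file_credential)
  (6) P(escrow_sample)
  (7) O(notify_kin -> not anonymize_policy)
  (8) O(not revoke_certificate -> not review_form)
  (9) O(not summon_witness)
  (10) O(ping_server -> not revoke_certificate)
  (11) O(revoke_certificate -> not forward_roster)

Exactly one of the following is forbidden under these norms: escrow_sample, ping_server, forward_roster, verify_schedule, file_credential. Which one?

Premise 2 states O(notify_kin) outright.
Applying K to premise 7 (O(notify_kin -> not anonymize_policy)) and O(notify_kin) yields O(not anonymize_policy).
Applying K to premise 1 (O(not anonymize_policy -> forward_roster)) and O(not anonymize_policy) yields O(forward_roster).
The contrapositive of premise 11 (O(revoke_certificate -> not forward_roster)) is O(forward_roster -> not revoke_certificate), and O(forward_roster) is already established, so O(not revoke_certificate).
Premise 8 is O(not revoke_certificate -> not review_form); since O(not revoke_certificate), deontic closure gives O(not review_form).
With premise 5, O(not review_form -> not file_credential), the K-axiom yields O(not file_credential).
So O(not file_credential) holds, i.e. file_credential is forbidden. None of the other listed options is forbidden under the premises.

file_credential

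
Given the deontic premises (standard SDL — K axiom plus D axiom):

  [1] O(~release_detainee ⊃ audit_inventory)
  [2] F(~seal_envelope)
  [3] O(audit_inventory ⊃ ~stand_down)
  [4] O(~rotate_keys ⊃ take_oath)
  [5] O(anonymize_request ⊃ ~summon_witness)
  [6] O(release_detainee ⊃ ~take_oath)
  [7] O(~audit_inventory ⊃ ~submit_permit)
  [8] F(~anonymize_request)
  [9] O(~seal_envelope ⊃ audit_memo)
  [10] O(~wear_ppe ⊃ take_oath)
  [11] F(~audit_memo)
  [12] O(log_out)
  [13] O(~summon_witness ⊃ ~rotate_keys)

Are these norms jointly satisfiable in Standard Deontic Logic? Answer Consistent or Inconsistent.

Consistent

Premise 9 is O(~seal_envelope ⊃ audit_memo); even if O(audit_memo) held, inferring O(~seal_envelope) would be affirming the consequent — invalid.
So O(~seal_envelope) is not derivable, and the apparent clash with O(seal_envelope) does not arise.
A world satisfying every obligation exists (e.g. anonymize_request=true, audit_inventory=true, audit_memo=true, log_out=true, release_detainee=false, rotate_keys=false, seal_envelope=true, stand_down=false, submit_permit=false, summon_witness=false, take_oath=true, wear_ppe=false); no atom is both obligatory and forbidden, so the set is consistent.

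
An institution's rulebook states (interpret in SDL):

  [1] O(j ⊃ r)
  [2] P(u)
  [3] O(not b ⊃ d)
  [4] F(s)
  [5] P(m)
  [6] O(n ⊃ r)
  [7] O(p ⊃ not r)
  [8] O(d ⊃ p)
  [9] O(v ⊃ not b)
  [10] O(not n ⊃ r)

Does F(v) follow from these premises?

Yes

Premises 6 and 10 are O(n ⊃ r) and O(not n ⊃ r); every ideal world satisfies n or not n, so in either case r holds — hence O(r).
Premise 7 is O(p ⊃ not r); contrapositively O(r ⊃ not p). Since O(r) holds, K gives O(not p).
Premise 8, O(d ⊃ p), contraposes to O(not p ⊃ not d); with O(not p) we get O(not d).
Premise 3, O(not b ⊃ d), contraposes to O(not d ⊃ b); with O(not d) we get O(b).
The contrapositive of premise 9 (O(v ⊃ not b)) is O(b ⊃ not v), and O(b) is already established, so O(not v).
Premises 1, 2, 4, 5 do not contribute to this derivation.
So O(not v) holds, i.e. F(v). The claim follows.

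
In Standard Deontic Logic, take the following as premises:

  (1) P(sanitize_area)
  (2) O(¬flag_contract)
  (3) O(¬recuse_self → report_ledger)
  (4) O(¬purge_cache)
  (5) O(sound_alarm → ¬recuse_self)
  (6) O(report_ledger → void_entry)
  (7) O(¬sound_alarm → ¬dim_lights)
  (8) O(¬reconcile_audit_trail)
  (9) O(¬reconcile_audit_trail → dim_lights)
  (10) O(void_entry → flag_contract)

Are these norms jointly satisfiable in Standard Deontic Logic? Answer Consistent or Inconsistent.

From premise 2 we have O(¬flag_contract).
Premise 10, O(void_entry → flag_contract), contraposes to O(¬flag_contract → ¬void_entry); with O(¬flag_contract) we get O(¬void_entry).
The contrapositive of premise 6 (O(report_ledger → void_entry)) is O(¬void_entry → ¬report_ledger), and O(¬void_entry) is already established, so O(¬report_ledger).
The contrapositive of premise 3 (O(¬recuse_self → report_ledger)) is O(¬report_ledger → recuse_self), and O(¬report_ledger) is already established, so O(recuse_self).
The contrapositive of premise 5 (O(sound_alarm → ¬recuse_self)) is O(recuse_self → ¬sound_alarm), and O(recuse_self) is already established, so O(¬sound_alarm).
With premise 7, O(¬sound_alarm → ¬dim_lights), the K-axiom yields O(¬dim_lights).
Premise 9, O(¬reconcile_audit_trail → dim_lights), contraposes to O(¬dim_lights → reconcile_audit_trail); with O(¬dim_lights) we get O(reconcile_audit_trail).
But premise 8 directly asserts O(¬reconcile_audit_trail).
We now have both O(reconcile_audit_trail) and O(¬reconcile_audit_trail) — reconcile_audit_trail is simultaneously obligatory and forbidden, violating the D-axiom.

Inconsistent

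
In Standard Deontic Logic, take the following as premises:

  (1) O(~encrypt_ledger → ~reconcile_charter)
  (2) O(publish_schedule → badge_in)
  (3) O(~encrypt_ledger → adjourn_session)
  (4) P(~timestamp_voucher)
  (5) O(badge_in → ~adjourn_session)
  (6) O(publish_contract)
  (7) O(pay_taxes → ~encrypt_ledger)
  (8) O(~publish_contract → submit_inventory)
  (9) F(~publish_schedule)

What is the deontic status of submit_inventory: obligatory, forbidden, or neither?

Premise 8 is O(~publish_contract → submit_inventory), but O(~publish_contract) is not derivable from the premises, so it does not yield O(submit_inventory).
No premise or chain of K-axiom applications forces O(submit_inventory), and none forces O(~submit_inventory). So submit_inventory is neither obligatory nor forbidden under these norms.

Neither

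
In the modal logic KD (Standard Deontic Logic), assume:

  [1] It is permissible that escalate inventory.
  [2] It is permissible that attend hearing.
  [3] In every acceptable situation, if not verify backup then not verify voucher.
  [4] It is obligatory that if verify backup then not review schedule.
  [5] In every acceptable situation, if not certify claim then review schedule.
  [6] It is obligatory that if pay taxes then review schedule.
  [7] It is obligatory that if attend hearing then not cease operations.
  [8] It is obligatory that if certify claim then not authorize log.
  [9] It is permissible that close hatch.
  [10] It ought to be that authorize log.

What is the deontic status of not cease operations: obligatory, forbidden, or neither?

Neither

Premise 7 is O(attend_hearing → ¬cease_operations), but O(attend_hearing) is not derivable from the premises (the permission P(attend_hearing) asserts only ¬O(¬attend_hearing), not O(attend_hearing)), so it does not yield O(¬cease_operations).
No premise or chain of K-axiom applications forces O(¬cease_operations), and none forces O(cease_operations). So ¬cease_operations is neither obligatory nor forbidden under these norms.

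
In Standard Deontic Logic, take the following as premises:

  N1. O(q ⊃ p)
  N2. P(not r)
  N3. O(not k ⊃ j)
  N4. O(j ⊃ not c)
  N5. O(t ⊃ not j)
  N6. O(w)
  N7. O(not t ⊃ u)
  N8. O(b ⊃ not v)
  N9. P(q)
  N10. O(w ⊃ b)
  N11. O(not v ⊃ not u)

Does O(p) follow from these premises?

No

Premise 1 is O(q ⊃ p), but O(q) is not derivable from the premises (the permission P(q) asserts only not O(not q), not O(q)), so it does not yield O(p).
No other premise forces O(p). An ideal world satisfying every premise can still have p false, so O(p) is not derivable.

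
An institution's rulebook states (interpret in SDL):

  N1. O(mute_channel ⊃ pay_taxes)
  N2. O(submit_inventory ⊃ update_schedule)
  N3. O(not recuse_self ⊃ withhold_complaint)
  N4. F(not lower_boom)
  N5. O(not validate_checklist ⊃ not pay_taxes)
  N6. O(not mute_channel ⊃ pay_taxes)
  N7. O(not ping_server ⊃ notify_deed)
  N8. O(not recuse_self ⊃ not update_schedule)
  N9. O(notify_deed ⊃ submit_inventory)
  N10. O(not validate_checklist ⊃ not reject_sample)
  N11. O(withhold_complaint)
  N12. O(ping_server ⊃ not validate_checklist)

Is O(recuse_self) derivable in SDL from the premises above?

Yes

By case analysis on mute_channel: premise 1 gives O(mute_channel ⊃ pay_taxes) and premise 6 gives O(not mute_channel ⊃ pay_taxes), so O(pay_taxes) either way.
Premise 5 is O(not validate_checklist ⊃ not pay_taxes); contrapositively O(pay_taxes ⊃ validate_checklist). Since O(pay_taxes) holds, K gives O(validate_checklist).
Premise 12, O(ping_server ⊃ not validate_checklist), contraposes to O(validate_checklist ⊃ not ping_server); with O(validate_checklist) we get O(not ping_server).
Premise 7 is O(not ping_server ⊃ notify_deed); since O(not ping_server), deontic closure gives O(notify_deed).
From O(notify_deed) and premise 9, O(notify_deed ⊃ submit_inventory), we obtain O(submit_inventory).
Applying K to premise 2 (O(submit_inventory ⊃ update_schedule)) and O(submit_inventory) yields O(update_schedule).
Premise 8, O(not recuse_self ⊃ not update_schedule), contraposes to O(update_schedule ⊃ recuse_self); with O(update_schedule) we get O(recuse_self).
Premises 3, 4, 10, 11 do not contribute to this derivation.
So O(recuse_self) follows.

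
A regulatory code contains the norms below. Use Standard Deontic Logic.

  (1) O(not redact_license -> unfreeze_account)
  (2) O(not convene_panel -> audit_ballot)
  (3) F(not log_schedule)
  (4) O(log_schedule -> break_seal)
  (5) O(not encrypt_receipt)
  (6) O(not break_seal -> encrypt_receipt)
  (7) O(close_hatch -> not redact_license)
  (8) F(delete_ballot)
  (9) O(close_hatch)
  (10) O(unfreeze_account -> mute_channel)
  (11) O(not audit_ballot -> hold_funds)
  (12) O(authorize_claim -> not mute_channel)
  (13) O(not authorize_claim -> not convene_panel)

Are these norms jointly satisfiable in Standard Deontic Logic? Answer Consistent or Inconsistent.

Premise 6 is O(not break_seal -> encrypt_receipt), but O(not break_seal) is not derivable from the premises, so it does not yield O(encrypt_receipt).
So O(encrypt_receipt) is not derivable, and the apparent clash with O(not encrypt_receipt) does not arise.
A world satisfying every obligation exists (e.g. audit_ballot=true, authorize_claim=false, break_seal=true, close_hatch=true, convene_panel=false, delete_ballot=false, encrypt_receipt=false, hold_funds=false, log_schedule=true, mute_channel=true, redact_license=false, unfreeze_account=true); no atom is both obligatory and forbidden, so the set is consistent.

Consistent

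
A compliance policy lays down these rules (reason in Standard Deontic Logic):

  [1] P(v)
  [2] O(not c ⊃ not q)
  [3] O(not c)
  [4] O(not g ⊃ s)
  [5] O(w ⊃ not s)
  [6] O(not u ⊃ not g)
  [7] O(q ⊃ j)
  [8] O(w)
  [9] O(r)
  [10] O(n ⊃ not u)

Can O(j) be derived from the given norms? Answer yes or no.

Premise 7 is O(q ⊃ j), but O(q) is not derivable from the premises, so it does not yield O(j).
No other premise forces O(j). An ideal world satisfying every premise can still have j false, so O(j) is not derivable.

No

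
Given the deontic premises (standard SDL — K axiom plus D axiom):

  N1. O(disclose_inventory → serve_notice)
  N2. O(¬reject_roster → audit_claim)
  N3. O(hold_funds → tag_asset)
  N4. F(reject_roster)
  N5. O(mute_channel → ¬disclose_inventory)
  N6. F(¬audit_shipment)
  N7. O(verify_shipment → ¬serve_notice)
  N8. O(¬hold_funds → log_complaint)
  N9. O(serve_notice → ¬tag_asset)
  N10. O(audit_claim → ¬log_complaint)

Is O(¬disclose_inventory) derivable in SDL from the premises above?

F(reject_roster) at premise 4 means O(¬reject_roster).
Applying K to premise 2 (O(¬reject_roster → audit_claim)) and O(¬reject_roster) yields O(audit_claim).
With premise 10, O(audit_claim → ¬log_complaint), the K-axiom yields O(¬log_complaint).
The contrapositive of premise 8 (O(¬hold_funds → log_complaint)) is O(¬log_complaint → hold_funds), and O(¬log_complaint) is already established, so O(hold_funds).
With premise 3, O(hold_funds → tag_asset), the K-axiom yields O(tag_asset).
Premise 9 is O(serve_notice → ¬tag_asset); contrapositively O(tag_asset → ¬serve_notice). Since O(tag_asset) holds, K gives O(¬serve_notice).
The contrapositive of premise 1 (O(disclose_inventory → serve_notice)) is O(¬serve_notice → ¬disclose_inventory), and O(¬serve_notice) is already established, so O(¬disclose_inventory).
Premises 5, 6, 7 do not contribute to this derivation.
So O(¬disclose_inventory) follows.

Yes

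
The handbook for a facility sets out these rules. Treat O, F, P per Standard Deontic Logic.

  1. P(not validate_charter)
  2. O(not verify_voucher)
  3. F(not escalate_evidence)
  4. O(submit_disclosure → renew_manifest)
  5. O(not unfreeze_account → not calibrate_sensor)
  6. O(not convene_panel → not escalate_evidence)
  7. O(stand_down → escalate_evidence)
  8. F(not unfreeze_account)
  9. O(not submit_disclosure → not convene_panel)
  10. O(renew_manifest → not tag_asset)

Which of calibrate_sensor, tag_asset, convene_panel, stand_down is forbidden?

F(not escalate_evidence) at premise 3 means O(escalate_evidence).
The contrapositive of premise 6 (O(not convene_panel → not escalate_evidence)) is O(escalate_evidence → convene_panel), and O(escalate_evidence) is already established, so O(convene_panel).
The contrapositive of premise 9 (O(not submit_disclosure → not convene_panel)) is O(convene_panel → submit_disclosure), and O(convene_panel) is already established, so O(submit_disclosure).
Premise 4 is O(submit_disclosure → renew_manifest); since O(submit_disclosure), deontic closure gives O(renew_manifest).
Premise 10 is O(renew_manifest → not tag_asset); since O(renew_manifest), deontic closure gives O(not tag_asset).
So O(not tag_asset) holds, i.e. tag_asset is forbidden. None of the other listed options is forbidden under the premises.

tag_asset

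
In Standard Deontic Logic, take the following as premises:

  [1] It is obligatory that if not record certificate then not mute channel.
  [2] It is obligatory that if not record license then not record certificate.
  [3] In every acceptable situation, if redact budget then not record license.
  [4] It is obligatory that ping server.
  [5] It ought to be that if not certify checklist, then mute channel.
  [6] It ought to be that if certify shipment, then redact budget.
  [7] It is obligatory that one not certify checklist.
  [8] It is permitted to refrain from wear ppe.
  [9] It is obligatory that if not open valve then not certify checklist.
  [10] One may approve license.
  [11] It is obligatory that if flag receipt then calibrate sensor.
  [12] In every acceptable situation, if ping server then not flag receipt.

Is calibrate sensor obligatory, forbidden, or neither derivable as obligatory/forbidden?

Premise 11 is O(flag_receipt → calibrate_sensor), but O(flag_receipt) is not derivable from the premises, so it does not yield O(calibrate_sensor).
No premise or chain of K-axiom applications forces O(calibrate_sensor), and none forces O(¬calibrate_sensor). So calibrate_sensor is neither obligatory nor forbidden under these norms.

Neither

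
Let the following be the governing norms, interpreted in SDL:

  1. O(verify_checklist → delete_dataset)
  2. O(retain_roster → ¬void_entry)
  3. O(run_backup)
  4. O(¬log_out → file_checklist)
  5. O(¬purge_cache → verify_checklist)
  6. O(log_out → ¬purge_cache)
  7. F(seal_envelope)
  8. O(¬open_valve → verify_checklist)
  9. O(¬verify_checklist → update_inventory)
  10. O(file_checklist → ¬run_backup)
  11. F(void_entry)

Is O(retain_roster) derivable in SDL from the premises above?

Premise 2 is O(retain_roster → ¬void_entry); even if O(¬void_entry) held, inferring O(retain_roster) would be affirming the consequent — invalid.
No other premise forces O(retain_roster). An ideal world satisfying every premise can still have retain_roster false, so O(retain_roster) is not derivable.

No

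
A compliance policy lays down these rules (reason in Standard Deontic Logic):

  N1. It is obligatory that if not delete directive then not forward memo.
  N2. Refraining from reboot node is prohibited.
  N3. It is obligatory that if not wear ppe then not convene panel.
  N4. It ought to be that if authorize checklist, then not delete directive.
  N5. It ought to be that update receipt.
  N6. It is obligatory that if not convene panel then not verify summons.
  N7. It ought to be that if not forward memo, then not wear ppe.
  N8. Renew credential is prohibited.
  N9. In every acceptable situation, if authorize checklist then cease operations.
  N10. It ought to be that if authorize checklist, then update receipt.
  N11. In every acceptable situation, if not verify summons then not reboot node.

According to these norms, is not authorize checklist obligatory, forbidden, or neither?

Obligatory

Premise 2, F(¬reboot_node), is equivalent to O(reboot_node).
The contrapositive of premise 11 (O(¬verify_summons → ¬reboot_node)) is O(reboot_node → verify_summons), and O(reboot_node) is already established, so O(verify_summons).
Premise 6, O(¬convene_panel → ¬verify_summons), contraposes to O(verify_summons → convene_panel); with O(verify_summons) we get O(convene_panel).
Premise 3 is O(¬wear_ppe → ¬convene_panel); contrapositively O(convene_panel → wear_ppe). Since O(convene_panel) holds, K gives O(wear_ppe).
Premise 7 is O(¬forward_memo → ¬wear_ppe); contrapositively O(wear_ppe → forward_memo). Since O(wear_ppe) holds, K gives O(forward_memo).
Premise 1 is O(¬delete_directive → ¬forward_memo); contrapositively O(forward_memo → delete_directive). Since O(forward_memo) holds, K gives O(delete_directive).
Premise 4, O(authorize_checklist → ¬delete_directive), contraposes to O(delete_directive → ¬authorize_checklist); with O(delete_directive) we get O(¬authorize_checklist).
Premises 5, 8, 9, 10 do not contribute to this derivation.
Hence ¬authorize_checklist is obligatory.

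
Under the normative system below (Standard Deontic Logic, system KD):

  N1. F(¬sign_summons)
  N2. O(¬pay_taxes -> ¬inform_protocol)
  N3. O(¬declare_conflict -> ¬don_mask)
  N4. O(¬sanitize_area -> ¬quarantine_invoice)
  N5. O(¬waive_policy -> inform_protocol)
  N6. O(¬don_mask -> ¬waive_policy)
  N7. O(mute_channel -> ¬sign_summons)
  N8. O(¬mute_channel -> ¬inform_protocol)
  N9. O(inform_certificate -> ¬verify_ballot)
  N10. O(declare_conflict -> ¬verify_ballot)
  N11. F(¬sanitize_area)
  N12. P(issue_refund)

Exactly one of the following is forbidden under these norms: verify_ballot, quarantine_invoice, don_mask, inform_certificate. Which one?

verify_ballot

Premise 1 is F(¬sign_summons), i.e. O(sign_summons).
The contrapositive of premise 7 (O(mute_channel -> ¬sign_summons)) is O(sign_summons -> ¬mute_channel), and O(sign_summons) is already established, so O(¬mute_channel).
From O(¬mute_channel) and premise 8, O(¬mute_channel -> ¬inform_protocol), we obtain O(¬inform_protocol).
The contrapositive of premise 5 (O(¬waive_policy -> inform_protocol)) is O(¬inform_protocol -> waive_policy), and O(¬inform_protocol) is already established, so O(waive_policy).
Premise 6, O(¬don_mask -> ¬waive_policy), contraposes to O(waive_policy -> don_mask); with O(waive_policy) we get O(don_mask).
Premise 3 is O(¬declare_conflict -> ¬don_mask); contrapositively O(don_mask -> declare_conflict). Since O(don_mask) holds, K gives O(declare_conflict).
From O(declare_conflict) and premise 10, O(declare_conflict -> ¬verify_ballot), we obtain O(¬verify_ballot).
So O(¬verify_ballot) holds, i.e. verify_ballot is forbidden. None of the other listed options is forbidden under the premises.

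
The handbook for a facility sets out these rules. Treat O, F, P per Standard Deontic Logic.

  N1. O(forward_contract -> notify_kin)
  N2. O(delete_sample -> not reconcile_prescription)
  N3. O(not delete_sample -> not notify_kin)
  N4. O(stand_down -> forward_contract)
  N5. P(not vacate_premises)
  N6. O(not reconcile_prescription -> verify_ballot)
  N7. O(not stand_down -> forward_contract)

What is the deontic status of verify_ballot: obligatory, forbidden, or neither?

Premises 4 and 7 are O(stand_down -> forward_contract) and O(not stand_down -> forward_contract); every ideal world satisfies stand_down or not stand_down, so in either case forward_contract holds — hence O(forward_contract).
From O(forward_contract) and premise 1, O(forward_contract -> notify_kin), we obtain O(notify_kin).
Premise 3, O(not delete_sample -> not notify_kin), contraposes to O(notify_kin -> delete_sample); with O(notify_kin) we get O(delete_sample).
With premise 2, O(delete_sample -> not reconcile_prescription), the K-axiom yields O(not reconcile_prescription).
With premise 6, O(not reconcile_prescription -> verify_ballot), the K-axiom yields O(verify_ballot).
Premise 5 does not contribute to this derivation.
Hence verify_ballot is obligatory.

Obligatory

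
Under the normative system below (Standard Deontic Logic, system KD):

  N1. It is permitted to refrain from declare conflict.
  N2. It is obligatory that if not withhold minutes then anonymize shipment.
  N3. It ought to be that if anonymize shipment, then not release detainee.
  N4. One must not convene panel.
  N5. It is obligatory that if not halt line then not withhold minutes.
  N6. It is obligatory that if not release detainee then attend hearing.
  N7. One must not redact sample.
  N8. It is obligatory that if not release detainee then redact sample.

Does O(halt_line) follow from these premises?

Premise 7, F(redact_sample), is equivalent to O(¬redact_sample).
Premise 8, O(¬release_detainee → redact_sample), contraposes to O(¬redact_sample → release_detainee); with O(¬redact_sample) we get O(release_detainee).
The contrapositive of premise 3 (O(anonymize_shipment → ¬release_detainee)) is O(release_detainee → ¬anonymize_shipment), and O(release_detainee) is already established, so O(¬anonymize_shipment).
Premise 2, O(¬withhold_minutes → anonymize_shipment), contraposes to O(¬anonymize_shipment → withhold_minutes); with O(¬anonymize_shipment) we get O(withhold_minutes).
The contrapositive of premise 5 (O(¬halt_line → ¬withhold_minutes)) is O(withhold_minutes → halt_line), and O(withhold_minutes) is already established, so O(halt_line).
Premises 1, 4, 6 do not contribute to this derivation.
So O(halt_line) follows.

Yes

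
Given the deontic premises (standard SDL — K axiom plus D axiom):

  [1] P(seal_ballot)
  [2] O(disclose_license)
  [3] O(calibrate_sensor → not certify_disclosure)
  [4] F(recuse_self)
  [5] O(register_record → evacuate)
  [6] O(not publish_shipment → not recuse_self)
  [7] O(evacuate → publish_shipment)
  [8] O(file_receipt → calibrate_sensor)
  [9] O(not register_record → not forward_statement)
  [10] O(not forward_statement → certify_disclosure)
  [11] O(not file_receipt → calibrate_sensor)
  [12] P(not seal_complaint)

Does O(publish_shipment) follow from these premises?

By case analysis on file_receipt: premise 8 gives O(file_receipt → calibrate_sensor) and premise 11 gives O(not file_receipt → calibrate_sensor), so O(calibrate_sensor) either way.
From O(calibrate_sensor) and premise 3, O(calibrate_sensor → not certify_disclosure), we obtain O(not certify_disclosure).
Premise 10, O(not forward_statement → certify_disclosure), contraposes to O(not certify_disclosure → forward_statement); with O(not certify_disclosure) we get O(forward_statement).
The contrapositive of premise 9 (O(not register_record → not forward_statement)) is O(forward_statement → register_record), and O(forward_statement) is already established, so O(register_record).
Applying K to premise 5 (O(register_record → evacuate)) and O(register_record) yields O(evacuate).
With premise 7, O(evacuate → publish_shipment), the K-axiom yields O(publish_shipment).
Premises 1, 2, 4, 6, 12 do not contribute to this derivation.
So O(publish_shipment) follows.

Yes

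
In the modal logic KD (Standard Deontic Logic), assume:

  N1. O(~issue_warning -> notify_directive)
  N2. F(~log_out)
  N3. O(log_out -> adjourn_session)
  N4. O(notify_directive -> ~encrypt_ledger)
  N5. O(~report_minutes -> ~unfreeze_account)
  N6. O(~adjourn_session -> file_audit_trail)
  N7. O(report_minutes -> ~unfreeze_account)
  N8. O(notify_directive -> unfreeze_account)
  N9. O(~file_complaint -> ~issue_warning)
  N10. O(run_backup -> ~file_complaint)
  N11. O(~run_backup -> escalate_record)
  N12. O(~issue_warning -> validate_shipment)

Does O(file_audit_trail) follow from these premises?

Premise 6 is O(~adjourn_session -> file_audit_trail), but O(~adjourn_session) is not derivable from the premises, so it does not yield O(file_audit_trail).
No other premise forces O(file_audit_trail). An ideal world satisfying every premise can still have file_audit_trail false, so O(file_audit_trail) is not derivable.

No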